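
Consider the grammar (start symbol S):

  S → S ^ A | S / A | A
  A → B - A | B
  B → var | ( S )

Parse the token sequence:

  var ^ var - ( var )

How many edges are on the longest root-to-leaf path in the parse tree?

7

[S [S [A [B var]]] ^ [A [B var] - [A [B ( [S [A [B var]]] )]]]]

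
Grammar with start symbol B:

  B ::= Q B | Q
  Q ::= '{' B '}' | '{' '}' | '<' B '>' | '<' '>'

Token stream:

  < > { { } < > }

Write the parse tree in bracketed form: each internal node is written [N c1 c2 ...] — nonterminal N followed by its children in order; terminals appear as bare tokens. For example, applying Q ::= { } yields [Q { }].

B
Q B
< > B
< > Q
< > { B }
< > { Q B }
< > { { } B }
< > { { } Q }
< > { { } < > }

[B [Q < >] [B [Q { [B [Q { }] [B [Q < >]]] }]]]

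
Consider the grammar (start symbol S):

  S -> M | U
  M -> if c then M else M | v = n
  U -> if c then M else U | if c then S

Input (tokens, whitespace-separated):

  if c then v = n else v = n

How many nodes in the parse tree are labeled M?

[S [M if c then [M v = n] else [M v = n]]]

3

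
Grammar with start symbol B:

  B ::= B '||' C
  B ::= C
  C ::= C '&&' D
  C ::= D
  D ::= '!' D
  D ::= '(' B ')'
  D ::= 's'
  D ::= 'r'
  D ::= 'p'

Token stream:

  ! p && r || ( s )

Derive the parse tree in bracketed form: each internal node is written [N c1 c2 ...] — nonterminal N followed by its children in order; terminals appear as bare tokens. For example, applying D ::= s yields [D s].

[B [B [C [C [D ! [D p]]] && [D r]]] || [C [D ( [B [C [D s]]] )]]]

B
B || C
C || C
C && D || C
D && D || C
! D && D || C
! p && D || C
! p && r || C
! p && r || D
! p && r || ( B )
! p && r || ( C )
! p && r || ( D )
! p && r || ( s )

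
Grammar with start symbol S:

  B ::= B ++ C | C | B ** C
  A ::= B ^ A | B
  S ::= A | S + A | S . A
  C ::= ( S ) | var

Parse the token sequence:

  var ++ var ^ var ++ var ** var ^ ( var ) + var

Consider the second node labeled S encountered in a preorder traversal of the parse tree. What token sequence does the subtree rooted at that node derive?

[S [S [A [B [B [C var]] ++ [C var]] ^ [A [B [B [B [C var]] ++ [C var]] ** [C var]] ^ [A [B [C ( [S [A [B [C var]]]] )]]]]]] + [A [B [C var]]]]

var ++ var ^ var ++ var ** var ^ ( var )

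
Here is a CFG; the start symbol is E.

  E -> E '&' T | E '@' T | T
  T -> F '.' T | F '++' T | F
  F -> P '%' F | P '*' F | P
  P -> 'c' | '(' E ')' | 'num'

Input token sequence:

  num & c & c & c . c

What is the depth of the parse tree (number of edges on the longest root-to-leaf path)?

7

[E [E [E [E [T [F [P num]]]] & [T [F [P c]]]] & [T [F [P c]]]] & [T [F [P c]] . [T [F [P c]]]]]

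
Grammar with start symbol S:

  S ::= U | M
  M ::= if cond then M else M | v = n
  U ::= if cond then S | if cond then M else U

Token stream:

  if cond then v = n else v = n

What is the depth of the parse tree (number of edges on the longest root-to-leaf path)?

[S [M if cond then [M v = n] else [M v = n]]]

3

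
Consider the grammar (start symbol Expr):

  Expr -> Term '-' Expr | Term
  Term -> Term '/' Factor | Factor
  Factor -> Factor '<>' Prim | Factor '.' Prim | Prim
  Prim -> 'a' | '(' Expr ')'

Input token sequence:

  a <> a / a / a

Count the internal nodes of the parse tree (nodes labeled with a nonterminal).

[Expr [Term [Term [Term [Factor [Factor [Prim a]] <> [Prim a]]] / [Factor [Prim a]]] / [Factor [Prim a]]]]

12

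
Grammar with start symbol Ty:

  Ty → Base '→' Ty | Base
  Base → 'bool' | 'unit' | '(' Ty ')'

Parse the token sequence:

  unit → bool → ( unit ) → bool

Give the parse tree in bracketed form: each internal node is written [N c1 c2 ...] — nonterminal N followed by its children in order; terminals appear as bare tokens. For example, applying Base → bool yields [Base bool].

[Ty [Base unit] → [Ty [Base bool] → [Ty [Base ( [Ty [Base unit]] )] → [Ty [Base bool]]]]]

Ty
Base → Ty
unit → Ty
unit → Base → Ty
unit → bool → Ty
unit → bool → Base → Ty
unit → bool → ( Ty ) → Ty
unit → bool → ( Base ) → Ty
unit → bool → ( unit ) → Ty
unit → bool → ( unit ) → Base
unit → bool → ( unit ) → bool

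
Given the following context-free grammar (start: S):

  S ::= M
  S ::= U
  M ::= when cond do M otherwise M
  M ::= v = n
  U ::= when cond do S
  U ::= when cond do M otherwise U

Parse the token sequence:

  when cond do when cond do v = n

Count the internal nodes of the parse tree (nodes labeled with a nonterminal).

6

[S [U when cond do [S [U when cond do [S [M v = n]]]]]]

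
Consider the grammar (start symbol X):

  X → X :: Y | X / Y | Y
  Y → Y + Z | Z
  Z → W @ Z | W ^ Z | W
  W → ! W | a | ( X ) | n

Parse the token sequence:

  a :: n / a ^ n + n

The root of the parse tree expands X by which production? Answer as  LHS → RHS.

X → X / Y

[X [X [X [Y [Z [W a]]]] :: [Y [Z [W n]]]] / [Y [Y [Z [W a] ^ [Z [W n]]]] + [Z [W n]]]]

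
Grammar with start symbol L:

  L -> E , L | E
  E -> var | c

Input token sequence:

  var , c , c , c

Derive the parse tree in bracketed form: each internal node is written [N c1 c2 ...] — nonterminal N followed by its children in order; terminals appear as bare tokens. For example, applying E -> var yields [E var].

[L [E var] , [L [E c] , [L [E c] , [L [E c]]]]]

L
E , L
var , L
var , E , L
var , c , L
var , c , E , L
var , c , c , L
var , c , c , E
var , c , c , c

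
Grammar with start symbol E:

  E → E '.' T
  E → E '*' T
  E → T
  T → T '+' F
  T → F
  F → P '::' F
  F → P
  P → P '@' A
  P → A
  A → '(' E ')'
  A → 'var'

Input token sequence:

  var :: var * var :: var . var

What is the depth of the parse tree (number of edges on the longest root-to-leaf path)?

[E [E [E [T [F [P [A var]] :: [F [P [A var]]]]]] * [T [F [P [A var]] :: [F [P [A var]]]]]] . [T [F [P [A var]]]]]

8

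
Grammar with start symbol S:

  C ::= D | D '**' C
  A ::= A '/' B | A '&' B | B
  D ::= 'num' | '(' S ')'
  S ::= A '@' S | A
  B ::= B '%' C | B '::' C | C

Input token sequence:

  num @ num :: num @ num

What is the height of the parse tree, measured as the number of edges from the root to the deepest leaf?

[S [A [B [C [D num]]]] @ [S [A [B [B [C [D num]]] :: [C [D num]]]] @ [S [A [B [C [D num]]]]]]]

7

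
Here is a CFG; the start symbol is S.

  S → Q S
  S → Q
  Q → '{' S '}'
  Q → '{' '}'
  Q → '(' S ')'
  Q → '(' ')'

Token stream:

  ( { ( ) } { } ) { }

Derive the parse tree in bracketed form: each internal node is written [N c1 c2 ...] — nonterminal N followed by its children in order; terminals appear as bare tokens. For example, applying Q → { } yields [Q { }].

[S [Q ( [S [Q { [S [Q ( )]] }] [S [Q { }]]] )] [S [Q { }]]]

S
Q S
( S ) S
( Q S ) S
( { S } S ) S
( { Q } S ) S
( { ( ) } S ) S
( { ( ) } Q ) S
( { ( ) } { } ) S
( { ( ) } { } ) Q
( { ( ) } { } ) { }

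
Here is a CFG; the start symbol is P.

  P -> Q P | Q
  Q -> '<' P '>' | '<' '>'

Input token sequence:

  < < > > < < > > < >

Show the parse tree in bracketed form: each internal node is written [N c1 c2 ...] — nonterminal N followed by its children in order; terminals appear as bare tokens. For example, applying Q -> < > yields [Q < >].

[P [Q < [P [Q < >]] >] [P [Q < [P [Q < >]] >] [P [Q < >]]]]

P
Q P
< P > P
< Q > P
< < > > P
< < > > Q P
< < > > < P > P
< < > > < Q > P
< < > > < < > > P
< < > > < < > > Q
< < > > < < > > < >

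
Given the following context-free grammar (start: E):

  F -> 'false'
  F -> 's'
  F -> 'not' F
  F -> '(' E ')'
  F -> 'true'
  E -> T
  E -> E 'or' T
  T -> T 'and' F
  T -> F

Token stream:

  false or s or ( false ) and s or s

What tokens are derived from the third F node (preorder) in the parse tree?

( false )

[E [E [E [E [T [F false]]] or [T [F s]]] or [T [T [F ( [E [T [F false]]] )]] and [F s]]] or [T [F s]]]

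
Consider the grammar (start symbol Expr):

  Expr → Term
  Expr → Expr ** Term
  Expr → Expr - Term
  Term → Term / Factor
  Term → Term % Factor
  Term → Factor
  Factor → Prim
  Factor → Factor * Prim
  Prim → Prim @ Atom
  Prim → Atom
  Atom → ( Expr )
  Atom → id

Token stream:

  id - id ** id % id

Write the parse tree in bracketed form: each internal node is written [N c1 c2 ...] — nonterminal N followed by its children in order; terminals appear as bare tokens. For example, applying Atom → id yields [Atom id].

[Expr [Expr [Expr [Term [Factor [Prim [Atom id]]]]] - [Term [Factor [Prim [Atom id]]]]] ** [Term [Term [Factor [Prim [Atom id]]]] % [Factor [Prim [Atom id]]]]]

Expr
Expr ** Term
Expr - Term ** Term
Term - Term ** Term
Factor - Term ** Term
Prim - Term ** Term
Atom - Term ** Term
id - Term ** Term
id - Factor ** Term
id - Prim ** Term
id - Atom ** Term
id - id ** Term
id - id ** Term % Factor
id - id ** Factor % Factor
id - id ** Prim % Factor
id - id ** Atom % Factor
id - id ** id % Factor
id - id ** id % Prim
id - id ** id % Atom
id - id ** id % id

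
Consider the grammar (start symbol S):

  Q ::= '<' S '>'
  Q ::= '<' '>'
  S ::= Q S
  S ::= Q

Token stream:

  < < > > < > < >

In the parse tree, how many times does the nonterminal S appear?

[S [Q < [S [Q < >]] >] [S [Q < >] [S [Q < >]]]]

4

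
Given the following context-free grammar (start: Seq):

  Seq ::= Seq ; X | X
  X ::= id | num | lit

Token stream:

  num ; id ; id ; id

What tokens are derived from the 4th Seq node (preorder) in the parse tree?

[Seq [Seq [Seq [Seq [X num]] ; [X id]] ; [X id]] ; [X id]]

num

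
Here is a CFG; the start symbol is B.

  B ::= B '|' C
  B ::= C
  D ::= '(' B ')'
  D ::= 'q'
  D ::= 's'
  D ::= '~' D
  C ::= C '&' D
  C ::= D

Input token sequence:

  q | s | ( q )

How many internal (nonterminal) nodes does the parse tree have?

12

[B [B [B [C [D q]]] | [C [D s]]] | [C [D ( [B [C [D q]]] )]]]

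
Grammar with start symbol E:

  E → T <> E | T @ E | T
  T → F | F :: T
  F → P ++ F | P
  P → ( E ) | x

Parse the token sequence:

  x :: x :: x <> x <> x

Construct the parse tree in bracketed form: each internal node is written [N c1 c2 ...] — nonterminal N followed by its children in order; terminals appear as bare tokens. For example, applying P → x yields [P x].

[E [T [F [P x]] :: [T [F [P x]] :: [T [F [P x]]]]] <> [E [T [F [P x]]] <> [E [T [F [P x]]]]]]

E
T <> E
F :: T <> E
P :: T <> E
x :: T <> E
x :: F :: T <> E
x :: P :: T <> E
x :: x :: T <> E
x :: x :: F <> E
x :: x :: P <> E
x :: x :: x <> E
x :: x :: x <> T <> E
x :: x :: x <> F <> E
x :: x :: x <> P <> E
x :: x :: x <> x <> E
x :: x :: x <> x <> T
x :: x :: x <> x <> F
x :: x :: x <> x <> P
x :: x :: x <> x <> x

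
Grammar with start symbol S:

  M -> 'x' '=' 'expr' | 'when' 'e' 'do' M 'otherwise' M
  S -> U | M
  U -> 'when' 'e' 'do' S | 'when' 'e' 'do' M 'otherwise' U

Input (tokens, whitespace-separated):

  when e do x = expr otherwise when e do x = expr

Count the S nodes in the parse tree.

[S [U when e do [M x = expr] otherwise [U when e do [S [M x = expr]]]]]

2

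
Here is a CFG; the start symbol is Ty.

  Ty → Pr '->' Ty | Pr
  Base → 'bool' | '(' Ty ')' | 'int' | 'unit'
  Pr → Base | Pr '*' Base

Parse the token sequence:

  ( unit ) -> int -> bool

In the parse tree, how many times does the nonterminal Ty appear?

[Ty [Pr [Base ( [Ty [Pr [Base unit]]] )]] -> [Ty [Pr [Base int]] -> [Ty [Pr [Base bool]]]]]

4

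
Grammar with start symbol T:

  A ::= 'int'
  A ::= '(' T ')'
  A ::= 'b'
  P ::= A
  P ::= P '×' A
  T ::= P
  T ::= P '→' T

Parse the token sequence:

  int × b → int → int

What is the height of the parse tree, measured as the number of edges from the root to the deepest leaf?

5

[T [P [P [A int]] × [A b]] → [T [P [A int]] → [T [P [A int]]]]]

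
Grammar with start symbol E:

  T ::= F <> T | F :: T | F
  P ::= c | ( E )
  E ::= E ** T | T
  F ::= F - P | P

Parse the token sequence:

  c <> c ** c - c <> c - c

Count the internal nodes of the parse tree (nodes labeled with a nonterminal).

18

[E [E [T [F [P c]] <> [T [F [P c]]]]] ** [T [F [F [P c]] - [P c]] <> [T [F [F [P c]] - [P c]]]]]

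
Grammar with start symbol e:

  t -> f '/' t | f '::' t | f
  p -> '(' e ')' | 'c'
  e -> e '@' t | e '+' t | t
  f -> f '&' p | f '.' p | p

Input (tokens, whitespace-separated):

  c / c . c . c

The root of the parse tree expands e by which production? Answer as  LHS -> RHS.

e -> t

[e [t [f [p c]] / [t [f [f [f [p c]] . [p c]] . [p c]]]]]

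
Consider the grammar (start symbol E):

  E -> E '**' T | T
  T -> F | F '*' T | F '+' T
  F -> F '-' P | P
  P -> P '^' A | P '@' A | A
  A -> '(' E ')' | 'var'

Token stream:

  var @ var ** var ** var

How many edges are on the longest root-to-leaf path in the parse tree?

8

[E [E [E [T [F [P [P [A var]] @ [A var]]]]] ** [T [F [P [A var]]]]] ** [T [F [P [A var]]]]]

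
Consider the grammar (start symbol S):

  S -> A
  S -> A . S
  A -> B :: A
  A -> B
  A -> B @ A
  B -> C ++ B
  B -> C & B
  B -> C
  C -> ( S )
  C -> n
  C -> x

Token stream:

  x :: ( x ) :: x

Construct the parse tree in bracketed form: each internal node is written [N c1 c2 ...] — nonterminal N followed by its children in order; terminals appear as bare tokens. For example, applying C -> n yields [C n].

[S [A [B [C x]] :: [A [B [C ( [S [A [B [C x]]]] )]] :: [A [B [C x]]]]]]

S
A
B :: A
C :: A
x :: A
x :: B :: A
x :: C :: A
x :: ( S ) :: A
x :: ( A ) :: A
x :: ( B ) :: A
x :: ( C ) :: A
x :: ( x ) :: A
x :: ( x ) :: B
x :: ( x ) :: C
x :: ( x ) :: x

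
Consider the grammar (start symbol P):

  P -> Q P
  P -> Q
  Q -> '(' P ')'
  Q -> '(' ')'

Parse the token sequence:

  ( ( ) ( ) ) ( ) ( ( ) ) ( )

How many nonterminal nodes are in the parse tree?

[P [Q ( [P [Q ( )] [P [Q ( )]]] )] [P [Q ( )] [P [Q ( [P [Q ( )]] )] [P [Q ( )]]]]]

14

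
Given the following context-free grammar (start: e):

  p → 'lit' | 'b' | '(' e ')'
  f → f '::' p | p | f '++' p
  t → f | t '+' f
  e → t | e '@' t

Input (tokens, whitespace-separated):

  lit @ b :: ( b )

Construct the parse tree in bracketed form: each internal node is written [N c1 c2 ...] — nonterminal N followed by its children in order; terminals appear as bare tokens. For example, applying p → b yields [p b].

[e [e [t [f [p lit]]]] @ [t [f [f [p b]] :: [p ( [e [t [f [p b]]]] )]]]]

e
e @ t
t @ t
f @ t
p @ t
lit @ t
lit @ f
lit @ f :: p
lit @ p :: p
lit @ b :: p
lit @ b :: ( e )
lit @ b :: ( t )
lit @ b :: ( f )
lit @ b :: ( p )
lit @ b :: ( b )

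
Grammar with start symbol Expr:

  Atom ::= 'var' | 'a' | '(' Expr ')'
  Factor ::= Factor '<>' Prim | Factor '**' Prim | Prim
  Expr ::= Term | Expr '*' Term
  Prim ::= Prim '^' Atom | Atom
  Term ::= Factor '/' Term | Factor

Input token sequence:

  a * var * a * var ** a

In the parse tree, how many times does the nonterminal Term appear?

4

[Expr [Expr [Expr [Expr [Term [Factor [Prim [Atom a]]]]] * [Term [Factor [Prim [Atom var]]]]] * [Term [Factor [Prim [Atom a]]]]] * [Term [Factor [Factor [Prim [Atom var]]] ** [Prim [Atom a]]]]]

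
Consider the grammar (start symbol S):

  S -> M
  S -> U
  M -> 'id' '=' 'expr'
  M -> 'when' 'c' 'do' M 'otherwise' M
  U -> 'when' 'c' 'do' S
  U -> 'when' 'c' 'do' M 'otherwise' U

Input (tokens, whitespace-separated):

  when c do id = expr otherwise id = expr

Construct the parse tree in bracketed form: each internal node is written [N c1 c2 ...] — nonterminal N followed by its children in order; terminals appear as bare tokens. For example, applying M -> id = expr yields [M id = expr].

[S [M when c do [M id = expr] otherwise [M id = expr]]]

S
M
when c do M otherwise M
when c do id = expr otherwise M
when c do id = expr otherwise id = expr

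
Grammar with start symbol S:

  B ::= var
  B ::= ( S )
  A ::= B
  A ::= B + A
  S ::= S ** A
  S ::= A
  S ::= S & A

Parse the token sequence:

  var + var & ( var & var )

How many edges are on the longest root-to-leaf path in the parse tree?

[S [S [A [B var] + [A [B var]]]] & [A [B ( [S [S [A [B var]]] & [A [B var]]] )]]]

7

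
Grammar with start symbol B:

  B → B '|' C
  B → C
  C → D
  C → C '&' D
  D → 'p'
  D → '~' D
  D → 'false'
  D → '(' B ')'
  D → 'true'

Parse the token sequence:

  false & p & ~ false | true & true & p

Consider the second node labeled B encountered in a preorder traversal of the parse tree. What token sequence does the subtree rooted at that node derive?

[B [B [C [C [C [D false]] & [D p]] & [D ~ [D false]]]] | [C [C [C [D true]] & [D true]] & [D p]]]

false & p & ~ false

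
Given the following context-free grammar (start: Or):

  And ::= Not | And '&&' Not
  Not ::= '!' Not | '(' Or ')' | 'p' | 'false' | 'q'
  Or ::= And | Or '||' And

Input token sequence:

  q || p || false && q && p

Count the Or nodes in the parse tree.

3

[Or [Or [Or [And [Not q]]] || [And [Not p]]] || [And [And [And [Not false]] && [Not q]] && [Not p]]]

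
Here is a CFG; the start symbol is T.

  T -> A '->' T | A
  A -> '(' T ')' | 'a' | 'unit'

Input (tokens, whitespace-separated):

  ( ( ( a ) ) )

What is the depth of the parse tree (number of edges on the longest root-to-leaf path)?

[T [A ( [T [A ( [T [A ( [T [A a]] )]] )]] )]]

8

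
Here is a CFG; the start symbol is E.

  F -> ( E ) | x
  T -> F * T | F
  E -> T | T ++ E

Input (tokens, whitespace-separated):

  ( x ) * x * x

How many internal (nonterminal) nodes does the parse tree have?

[E [T [F ( [E [T [F x]]] )] * [T [F x] * [T [F x]]]]]

10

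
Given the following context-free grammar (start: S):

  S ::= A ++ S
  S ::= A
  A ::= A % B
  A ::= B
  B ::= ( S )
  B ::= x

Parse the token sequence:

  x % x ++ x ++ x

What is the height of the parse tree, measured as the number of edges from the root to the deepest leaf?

5

[S [A [A [B x]] % [B x]] ++ [S [A [B x]] ++ [S [A [B x]]]]]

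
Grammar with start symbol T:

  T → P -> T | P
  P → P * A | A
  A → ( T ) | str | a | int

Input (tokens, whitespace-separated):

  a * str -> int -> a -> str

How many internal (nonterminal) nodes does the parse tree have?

[T [P [P [A a]] * [A str]] -> [T [P [A int]] -> [T [P [A a]] -> [T [P [A str]]]]]]

14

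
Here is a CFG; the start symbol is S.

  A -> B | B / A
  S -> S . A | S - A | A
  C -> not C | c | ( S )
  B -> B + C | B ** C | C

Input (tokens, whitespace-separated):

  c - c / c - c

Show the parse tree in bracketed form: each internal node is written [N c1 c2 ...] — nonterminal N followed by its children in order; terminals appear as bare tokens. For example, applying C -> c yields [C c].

[S [S [S [A [B [C c]]]] - [A [B [C c]] / [A [B [C c]]]]] - [A [B [C c]]]]

S
S - A
S - A - A
A - A - A
B - A - A
C - A - A
c - A - A
c - B / A - A
c - C / A - A
c - c / A - A
c - c / B - A
c - c / C - A
c - c / c - A
c - c / c - B
c - c / c - C
c - c / c - c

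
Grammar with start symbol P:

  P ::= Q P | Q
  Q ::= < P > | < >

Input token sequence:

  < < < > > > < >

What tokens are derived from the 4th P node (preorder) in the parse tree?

[P [Q < [P [Q < [P [Q < >]] >]] >] [P [Q < >]]]

< >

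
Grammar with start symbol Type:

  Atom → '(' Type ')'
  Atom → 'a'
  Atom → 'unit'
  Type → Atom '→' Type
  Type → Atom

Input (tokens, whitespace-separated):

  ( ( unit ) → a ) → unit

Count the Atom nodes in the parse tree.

[Type [Atom ( [Type [Atom ( [Type [Atom unit]] )] → [Type [Atom a]]] )] → [Type [Atom unit]]]

5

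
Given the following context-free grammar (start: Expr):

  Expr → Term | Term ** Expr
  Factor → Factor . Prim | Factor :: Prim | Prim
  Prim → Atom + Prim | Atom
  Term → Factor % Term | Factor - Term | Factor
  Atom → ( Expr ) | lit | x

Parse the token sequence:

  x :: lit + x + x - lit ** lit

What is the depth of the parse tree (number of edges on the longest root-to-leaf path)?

7

[Expr [Term [Factor [Factor [Prim [Atom x]]] :: [Prim [Atom lit] + [Prim [Atom x] + [Prim [Atom x]]]]] - [Term [Factor [Prim [Atom lit]]]]] ** [Expr [Term [Factor [Prim [Atom lit]]]]]]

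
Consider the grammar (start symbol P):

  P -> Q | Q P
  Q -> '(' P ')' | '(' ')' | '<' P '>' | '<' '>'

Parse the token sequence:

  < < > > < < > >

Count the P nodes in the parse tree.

4

[P [Q < [P [Q < >]] >] [P [Q < [P [Q < >]] >]]]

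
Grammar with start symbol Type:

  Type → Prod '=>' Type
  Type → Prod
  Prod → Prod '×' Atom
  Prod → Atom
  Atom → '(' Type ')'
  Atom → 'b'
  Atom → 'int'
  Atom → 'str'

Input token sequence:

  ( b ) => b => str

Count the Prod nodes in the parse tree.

[Type [Prod [Atom ( [Type [Prod [Atom b]]] )]] => [Type [Prod [Atom b]] => [Type [Prod [Atom str]]]]]

4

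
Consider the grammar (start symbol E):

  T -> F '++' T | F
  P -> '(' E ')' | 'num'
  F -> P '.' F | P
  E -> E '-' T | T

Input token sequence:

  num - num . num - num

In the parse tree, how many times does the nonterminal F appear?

[E [E [E [T [F [P num]]]] - [T [F [P num] . [F [P num]]]]] - [T [F [P num]]]]

4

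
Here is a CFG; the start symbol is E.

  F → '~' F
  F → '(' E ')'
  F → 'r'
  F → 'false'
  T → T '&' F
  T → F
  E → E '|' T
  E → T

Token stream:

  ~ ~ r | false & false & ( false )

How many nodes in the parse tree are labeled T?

5

[E [E [T [F ~ [F ~ [F r]]]]] | [T [T [T [F false]] & [F false]] & [F ( [E [T [F false]]] )]]]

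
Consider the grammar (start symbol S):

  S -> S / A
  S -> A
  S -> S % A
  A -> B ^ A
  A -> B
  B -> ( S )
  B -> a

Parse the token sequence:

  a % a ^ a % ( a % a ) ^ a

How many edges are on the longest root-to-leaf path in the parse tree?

[S [S [S [A [B a]]] % [A [B a] ^ [A [B a]]]] % [A [B ( [S [S [A [B a]]] % [A [B a]]] )] ^ [A [B a]]]]

7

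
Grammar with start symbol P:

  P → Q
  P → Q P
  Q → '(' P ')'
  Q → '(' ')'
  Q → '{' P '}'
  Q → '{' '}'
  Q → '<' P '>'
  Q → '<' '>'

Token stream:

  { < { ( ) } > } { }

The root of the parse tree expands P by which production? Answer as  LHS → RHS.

P → Q P

[P [Q { [P [Q < [P [Q { [P [Q ( )]] }]] >]] }] [P [Q { }]]]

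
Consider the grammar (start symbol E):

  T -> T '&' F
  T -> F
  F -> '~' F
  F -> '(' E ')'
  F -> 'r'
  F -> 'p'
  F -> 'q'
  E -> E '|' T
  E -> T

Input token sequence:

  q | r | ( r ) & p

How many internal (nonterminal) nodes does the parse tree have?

14

[E [E [E [T [F q]]] | [T [F r]]] | [T [T [F ( [E [T [F r]]] )]] & [F p]]]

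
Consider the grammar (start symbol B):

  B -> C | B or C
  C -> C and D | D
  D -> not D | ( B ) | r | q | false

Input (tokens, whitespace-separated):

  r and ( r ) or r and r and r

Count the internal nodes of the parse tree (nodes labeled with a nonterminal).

15

[B [B [C [C [D r]] and [D ( [B [C [D r]]] )]]] or [C [C [C [D r]] and [D r]] and [D r]]]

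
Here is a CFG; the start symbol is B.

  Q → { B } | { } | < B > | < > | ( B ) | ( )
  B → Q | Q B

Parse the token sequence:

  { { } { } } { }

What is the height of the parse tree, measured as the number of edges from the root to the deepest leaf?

[B [Q { [B [Q { }] [B [Q { }]]] }] [B [Q { }]]]

5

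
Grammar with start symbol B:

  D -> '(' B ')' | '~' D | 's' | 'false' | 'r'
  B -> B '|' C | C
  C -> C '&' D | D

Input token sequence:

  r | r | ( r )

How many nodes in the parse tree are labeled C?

4

[B [B [B [C [D r]]] | [C [D r]]] | [C [D ( [B [C [D r]]] )]]]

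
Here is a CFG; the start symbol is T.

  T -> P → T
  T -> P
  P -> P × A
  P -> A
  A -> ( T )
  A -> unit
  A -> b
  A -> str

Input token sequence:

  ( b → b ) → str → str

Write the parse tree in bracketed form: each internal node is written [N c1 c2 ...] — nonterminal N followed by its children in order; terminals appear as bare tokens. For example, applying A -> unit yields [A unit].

[T [P [A ( [T [P [A b]] → [T [P [A b]]]] )]] → [T [P [A str]] → [T [P [A str]]]]]

T
P → T
A → T
( T ) → T
( P → T ) → T
( A → T ) → T
( b → T ) → T
( b → P ) → T
( b → A ) → T
( b → b ) → T
( b → b ) → P → T
( b → b ) → A → T
( b → b ) → str → T
( b → b ) → str → P
( b → b ) → str → A
( b → b ) → str → str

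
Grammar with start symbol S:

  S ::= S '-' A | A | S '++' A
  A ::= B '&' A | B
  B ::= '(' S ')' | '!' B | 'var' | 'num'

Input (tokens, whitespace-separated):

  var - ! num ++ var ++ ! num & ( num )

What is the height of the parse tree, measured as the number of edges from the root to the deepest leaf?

[S [S [S [S [A [B var]]] - [A [B ! [B num]]]] ++ [A [B var]]] ++ [A [B ! [B num]] & [A [B ( [S [A [B num]]] )]]]]

7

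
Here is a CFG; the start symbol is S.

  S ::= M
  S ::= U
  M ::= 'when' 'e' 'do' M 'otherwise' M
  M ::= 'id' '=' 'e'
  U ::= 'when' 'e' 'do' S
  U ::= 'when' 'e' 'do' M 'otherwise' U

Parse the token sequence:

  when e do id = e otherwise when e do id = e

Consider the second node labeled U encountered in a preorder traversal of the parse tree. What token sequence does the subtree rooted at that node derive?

when e do id = e

[S [U when e do [M id = e] otherwise [U when e do [S [M id = e]]]]]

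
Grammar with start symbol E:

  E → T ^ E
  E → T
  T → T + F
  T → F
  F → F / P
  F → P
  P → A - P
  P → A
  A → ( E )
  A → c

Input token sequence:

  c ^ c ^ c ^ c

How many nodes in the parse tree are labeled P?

[E [T [F [P [A c]]]] ^ [E [T [F [P [A c]]]] ^ [E [T [F [P [A c]]]] ^ [E [T [F [P [A c]]]]]]]]

4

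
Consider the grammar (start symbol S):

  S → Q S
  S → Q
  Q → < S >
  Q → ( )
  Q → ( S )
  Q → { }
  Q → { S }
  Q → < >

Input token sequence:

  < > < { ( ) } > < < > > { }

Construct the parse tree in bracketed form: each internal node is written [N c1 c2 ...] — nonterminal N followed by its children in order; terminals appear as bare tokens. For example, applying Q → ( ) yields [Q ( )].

S
Q S
< > S
< > Q S
< > < S > S
< > < Q > S
< > < { S } > S
< > < { Q } > S
< > < { ( ) } > S
< > < { ( ) } > Q S
< > < { ( ) } > < S > S
< > < { ( ) } > < Q > S
< > < { ( ) } > < < > > S
< > < { ( ) } > < < > > Q
< > < { ( ) } > < < > > { }

[S [Q < >] [S [Q < [S [Q { [S [Q ( )]] }]] >] [S [Q < [S [Q < >]] >] [S [Q { }]]]]]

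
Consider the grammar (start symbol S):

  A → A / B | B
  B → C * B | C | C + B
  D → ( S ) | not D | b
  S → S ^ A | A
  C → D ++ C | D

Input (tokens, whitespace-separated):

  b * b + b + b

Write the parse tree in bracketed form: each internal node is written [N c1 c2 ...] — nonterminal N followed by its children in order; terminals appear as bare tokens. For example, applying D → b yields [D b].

[S [A [B [C [D b]] * [B [C [D b]] + [B [C [D b]] + [B [C [D b]]]]]]]]

S
A
B
C * B
D * B
b * B
b * C + B
b * D + B
b * b + B
b * b + C + B
b * b + D + B
b * b + b + B
b * b + b + C
b * b + b + D
b * b + b + b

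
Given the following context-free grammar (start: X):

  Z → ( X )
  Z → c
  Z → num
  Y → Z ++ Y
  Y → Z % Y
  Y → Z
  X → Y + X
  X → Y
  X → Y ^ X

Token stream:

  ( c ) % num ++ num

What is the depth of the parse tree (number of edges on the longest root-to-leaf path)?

[X [Y [Z ( [X [Y [Z c]]] )] % [Y [Z num] ++ [Y [Z num]]]]]

6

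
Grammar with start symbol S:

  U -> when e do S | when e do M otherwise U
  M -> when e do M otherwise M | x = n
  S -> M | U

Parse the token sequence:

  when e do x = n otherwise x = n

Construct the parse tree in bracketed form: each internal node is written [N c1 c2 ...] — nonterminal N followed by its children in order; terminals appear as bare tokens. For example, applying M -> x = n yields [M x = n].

[S [M when e do [M x = n] otherwise [M x = n]]]

S
M
when e do M otherwise M
when e do x = n otherwise M
when e do x = n otherwise x = n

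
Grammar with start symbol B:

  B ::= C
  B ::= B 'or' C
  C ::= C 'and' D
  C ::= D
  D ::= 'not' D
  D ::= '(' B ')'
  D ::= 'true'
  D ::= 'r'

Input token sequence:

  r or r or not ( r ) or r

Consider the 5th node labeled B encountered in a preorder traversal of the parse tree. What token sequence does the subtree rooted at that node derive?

r

[B [B [B [B [C [D r]]] or [C [D r]]] or [C [D not [D ( [B [C [D r]]] )]]]] or [C [D r]]]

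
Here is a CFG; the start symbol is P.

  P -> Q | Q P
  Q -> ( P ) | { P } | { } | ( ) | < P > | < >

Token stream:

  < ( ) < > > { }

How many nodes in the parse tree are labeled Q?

[P [Q < [P [Q ( )] [P [Q < >]]] >] [P [Q { }]]]

4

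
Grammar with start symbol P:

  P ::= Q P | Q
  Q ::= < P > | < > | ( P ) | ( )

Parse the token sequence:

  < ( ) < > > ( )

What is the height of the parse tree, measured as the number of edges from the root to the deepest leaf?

5

[P [Q < [P [Q ( )] [P [Q < >]]] >] [P [Q ( )]]]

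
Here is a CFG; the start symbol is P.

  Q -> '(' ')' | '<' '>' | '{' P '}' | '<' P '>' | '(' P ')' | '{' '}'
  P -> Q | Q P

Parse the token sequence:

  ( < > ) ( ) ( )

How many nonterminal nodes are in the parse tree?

8

[P [Q ( [P [Q < >]] )] [P [Q ( )] [P [Q ( )]]]]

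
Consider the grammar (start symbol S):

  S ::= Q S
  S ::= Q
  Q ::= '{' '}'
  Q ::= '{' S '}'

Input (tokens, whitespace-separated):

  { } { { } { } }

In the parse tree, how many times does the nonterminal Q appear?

4

[S [Q { }] [S [Q { [S [Q { }] [S [Q { }]]] }]]]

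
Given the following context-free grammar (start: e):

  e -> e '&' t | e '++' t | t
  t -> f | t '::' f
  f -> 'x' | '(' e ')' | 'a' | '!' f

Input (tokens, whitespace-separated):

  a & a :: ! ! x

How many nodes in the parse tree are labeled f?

5

[e [e [t [f a]]] & [t [t [f a]] :: [f ! [f ! [f x]]]]]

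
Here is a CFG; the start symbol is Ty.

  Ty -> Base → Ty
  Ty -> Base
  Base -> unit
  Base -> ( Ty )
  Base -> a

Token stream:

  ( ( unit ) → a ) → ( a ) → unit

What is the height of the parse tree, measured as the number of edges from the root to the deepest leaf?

[Ty [Base ( [Ty [Base ( [Ty [Base unit]] )] → [Ty [Base a]]] )] → [Ty [Base ( [Ty [Base a]] )] → [Ty [Base unit]]]]

6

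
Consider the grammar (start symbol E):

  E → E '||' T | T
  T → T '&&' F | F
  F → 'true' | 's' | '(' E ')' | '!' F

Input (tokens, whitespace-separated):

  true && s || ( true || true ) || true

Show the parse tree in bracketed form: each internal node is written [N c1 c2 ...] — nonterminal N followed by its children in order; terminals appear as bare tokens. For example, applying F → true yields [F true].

E
E || T
E || T || T
T || T || T
T && F || T || T
F && F || T || T
true && F || T || T
true && s || T || T
true && s || F || T
true && s || ( E ) || T
true && s || ( E || T ) || T
true && s || ( T || T ) || T
true && s || ( F || T ) || T
true && s || ( true || T ) || T
true && s || ( true || F ) || T
true && s || ( true || true ) || T
true && s || ( true || true ) || F
true && s || ( true || true ) || true

[E [E [E [T [T [F true]] && [F s]]] || [T [F ( [E [E [T [F true]]] || [T [F true]]] )]]] || [T [F true]]]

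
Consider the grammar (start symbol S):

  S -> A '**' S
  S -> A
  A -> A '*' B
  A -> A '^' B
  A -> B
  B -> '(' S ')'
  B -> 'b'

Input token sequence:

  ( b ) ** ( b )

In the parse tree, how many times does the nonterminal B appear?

4

[S [A [B ( [S [A [B b]]] )]] ** [S [A [B ( [S [A [B b]]] )]]]]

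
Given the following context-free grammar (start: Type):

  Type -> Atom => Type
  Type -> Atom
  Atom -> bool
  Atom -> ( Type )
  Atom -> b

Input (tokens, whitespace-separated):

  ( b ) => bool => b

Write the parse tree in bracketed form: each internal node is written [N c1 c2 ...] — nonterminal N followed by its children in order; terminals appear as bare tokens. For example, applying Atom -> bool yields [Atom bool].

Type
Atom => Type
( Type ) => Type
( Atom ) => Type
( b ) => Type
( b ) => Atom => Type
( b ) => bool => Type
( b ) => bool => Atom
( b ) => bool => b

[Type [Atom ( [Type [Atom b]] )] => [Type [Atom bool] => [Type [Atom b]]]]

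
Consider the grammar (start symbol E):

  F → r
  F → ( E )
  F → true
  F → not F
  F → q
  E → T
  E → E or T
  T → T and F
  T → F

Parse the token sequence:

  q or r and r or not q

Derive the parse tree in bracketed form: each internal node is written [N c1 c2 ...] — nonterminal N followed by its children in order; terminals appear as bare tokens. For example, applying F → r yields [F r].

E
E or T
E or T or T
T or T or T
F or T or T
q or T or T
q or T and F or T
q or F and F or T
q or r and F or T
q or r and r or T
q or r and r or F
q or r and r or not F
q or r and r or not q

[E [E [E [T [F q]]] or [T [T [F r]] and [F r]]] or [T [F not [F q]]]]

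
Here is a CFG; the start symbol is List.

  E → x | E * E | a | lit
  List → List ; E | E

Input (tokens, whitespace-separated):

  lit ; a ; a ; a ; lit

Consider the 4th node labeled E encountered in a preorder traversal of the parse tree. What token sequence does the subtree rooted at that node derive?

[List [List [List [List [List [E lit]] ; [E a]] ; [E a]] ; [E a]] ; [E lit]]

a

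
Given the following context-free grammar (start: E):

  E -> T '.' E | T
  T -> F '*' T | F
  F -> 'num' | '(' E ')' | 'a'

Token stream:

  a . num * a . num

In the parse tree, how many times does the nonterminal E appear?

[E [T [F a]] . [E [T [F num] * [T [F a]]] . [E [T [F num]]]]]

3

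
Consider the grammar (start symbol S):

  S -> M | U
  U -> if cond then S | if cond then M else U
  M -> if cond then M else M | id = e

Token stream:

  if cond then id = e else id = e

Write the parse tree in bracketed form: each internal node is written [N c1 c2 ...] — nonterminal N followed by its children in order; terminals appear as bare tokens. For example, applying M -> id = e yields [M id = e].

S
M
if cond then M else M
if cond then id = e else M
if cond then id = e else id = e

[S [M if cond then [M id = e] else [M id = e]]]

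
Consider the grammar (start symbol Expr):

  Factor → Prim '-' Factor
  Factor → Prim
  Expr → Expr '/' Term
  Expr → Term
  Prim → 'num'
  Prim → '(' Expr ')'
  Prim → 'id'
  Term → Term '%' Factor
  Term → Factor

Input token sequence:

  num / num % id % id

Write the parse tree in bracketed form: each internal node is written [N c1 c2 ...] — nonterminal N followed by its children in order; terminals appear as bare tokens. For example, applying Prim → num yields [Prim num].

Expr
Expr / Term
Term / Term
Factor / Term
Prim / Term
num / Term
num / Term % Factor
num / Term % Factor % Factor
num / Factor % Factor % Factor
num / Prim % Factor % Factor
num / num % Factor % Factor
num / num % Prim % Factor
num / num % id % Factor
num / num % id % Prim
num / num % id % id

[Expr [Expr [Term [Factor [Prim num]]]] / [Term [Term [Term [Factor [Prim num]]] % [Factor [Prim id]]] % [Factor [Prim id]]]]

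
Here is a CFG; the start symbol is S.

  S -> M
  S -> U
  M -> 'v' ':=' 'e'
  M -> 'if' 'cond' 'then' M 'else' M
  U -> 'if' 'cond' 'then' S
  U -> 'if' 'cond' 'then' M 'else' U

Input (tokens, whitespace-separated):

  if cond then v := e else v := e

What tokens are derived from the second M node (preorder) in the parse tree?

[S [M if cond then [M v := e] else [M v := e]]]

v := e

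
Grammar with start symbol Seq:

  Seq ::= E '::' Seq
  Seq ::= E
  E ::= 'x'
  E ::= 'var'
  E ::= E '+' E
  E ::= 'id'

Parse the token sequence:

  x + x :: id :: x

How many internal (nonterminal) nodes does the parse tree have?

8

[Seq [E [E x] + [E x]] :: [Seq [E id] :: [Seq [E x]]]]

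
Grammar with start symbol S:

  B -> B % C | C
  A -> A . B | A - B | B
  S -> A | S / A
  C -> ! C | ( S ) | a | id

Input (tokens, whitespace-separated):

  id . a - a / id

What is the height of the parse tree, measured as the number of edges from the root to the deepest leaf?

7

[S [S [A [A [A [B [C id]]] . [B [C a]]] - [B [C a]]]] / [A [B [C id]]]]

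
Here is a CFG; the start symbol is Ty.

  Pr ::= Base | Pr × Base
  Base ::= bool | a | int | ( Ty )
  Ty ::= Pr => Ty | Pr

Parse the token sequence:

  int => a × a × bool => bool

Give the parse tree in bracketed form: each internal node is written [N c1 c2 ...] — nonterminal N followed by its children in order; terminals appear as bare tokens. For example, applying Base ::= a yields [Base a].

[Ty [Pr [Base int]] => [Ty [Pr [Pr [Pr [Base a]] × [Base a]] × [Base bool]] => [Ty [Pr [Base bool]]]]]

Ty
Pr => Ty
Base => Ty
int => Ty
int => Pr => Ty
int => Pr × Base => Ty
int => Pr × Base × Base => Ty
int => Base × Base × Base => Ty
int => a × Base × Base => Ty
int => a × a × Base => Ty
int => a × a × bool => Ty
int => a × a × bool => Pr
int => a × a × bool => Base
int => a × a × bool => bool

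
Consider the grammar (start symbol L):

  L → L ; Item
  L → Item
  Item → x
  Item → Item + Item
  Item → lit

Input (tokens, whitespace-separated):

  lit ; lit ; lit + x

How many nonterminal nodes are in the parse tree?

[L [L [L [Item lit]] ; [Item lit]] ; [Item [Item lit] + [Item x]]]

8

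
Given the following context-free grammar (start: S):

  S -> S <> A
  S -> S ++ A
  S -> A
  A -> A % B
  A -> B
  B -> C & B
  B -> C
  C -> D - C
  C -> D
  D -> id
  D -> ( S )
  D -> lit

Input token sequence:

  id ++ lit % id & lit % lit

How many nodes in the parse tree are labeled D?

5

[S [S [A [B [C [D id]]]]] ++ [A [A [A [B [C [D lit]]]] % [B [C [D id]] & [B [C [D lit]]]]] % [B [C [D lit]]]]]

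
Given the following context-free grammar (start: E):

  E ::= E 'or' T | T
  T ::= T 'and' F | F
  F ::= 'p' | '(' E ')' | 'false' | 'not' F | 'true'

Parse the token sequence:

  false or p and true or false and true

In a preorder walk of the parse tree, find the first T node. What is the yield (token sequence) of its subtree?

[E [E [E [T [F false]]] or [T [T [F p]] and [F true]]] or [T [T [F false]] and [F true]]]

false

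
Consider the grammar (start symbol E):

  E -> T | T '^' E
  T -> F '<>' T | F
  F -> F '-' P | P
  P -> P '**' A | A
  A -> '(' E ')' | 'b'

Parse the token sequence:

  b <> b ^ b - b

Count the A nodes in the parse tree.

4

[E [T [F [P [A b]]] <> [T [F [P [A b]]]]] ^ [E [T [F [F [P [A b]]] - [P [A b]]]]]]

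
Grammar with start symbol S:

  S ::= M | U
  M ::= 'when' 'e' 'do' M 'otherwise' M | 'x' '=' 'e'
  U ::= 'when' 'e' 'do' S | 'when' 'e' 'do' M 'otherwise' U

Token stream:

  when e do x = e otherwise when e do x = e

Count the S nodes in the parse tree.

2

[S [U when e do [M x = e] otherwise [U when e do [S [M x = e]]]]]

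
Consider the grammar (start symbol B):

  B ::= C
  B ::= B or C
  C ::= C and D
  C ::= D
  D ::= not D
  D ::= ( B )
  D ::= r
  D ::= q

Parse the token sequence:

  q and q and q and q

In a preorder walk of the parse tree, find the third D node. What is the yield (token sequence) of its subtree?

[B [C [C [C [C [D q]] and [D q]] and [D q]] and [D q]]]

q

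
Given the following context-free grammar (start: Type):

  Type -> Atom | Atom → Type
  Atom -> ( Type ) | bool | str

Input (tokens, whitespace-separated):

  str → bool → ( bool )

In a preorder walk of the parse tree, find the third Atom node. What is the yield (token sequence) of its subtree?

( bool )

[Type [Atom str] → [Type [Atom bool] → [Type [Atom ( [Type [Atom bool]] )]]]]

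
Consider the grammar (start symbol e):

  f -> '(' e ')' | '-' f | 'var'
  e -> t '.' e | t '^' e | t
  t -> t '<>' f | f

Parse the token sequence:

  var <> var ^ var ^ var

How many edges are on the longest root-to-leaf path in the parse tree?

5

[e [t [t [f var]] <> [f var]] ^ [e [t [f var]] ^ [e [t [f var]]]]]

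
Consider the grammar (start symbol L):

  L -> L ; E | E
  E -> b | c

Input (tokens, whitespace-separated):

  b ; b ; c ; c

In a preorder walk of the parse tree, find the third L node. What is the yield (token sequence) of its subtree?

[L [L [L [L [E b]] ; [E b]] ; [E c]] ; [E c]]

b ; b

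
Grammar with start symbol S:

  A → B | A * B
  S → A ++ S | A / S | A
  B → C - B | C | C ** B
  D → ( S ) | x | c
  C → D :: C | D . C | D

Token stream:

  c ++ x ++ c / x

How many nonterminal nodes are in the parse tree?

[S [A [B [C [D c]]]] ++ [S [A [B [C [D x]]]] ++ [S [A [B [C [D c]]]] / [S [A [B [C [D x]]]]]]]]

20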